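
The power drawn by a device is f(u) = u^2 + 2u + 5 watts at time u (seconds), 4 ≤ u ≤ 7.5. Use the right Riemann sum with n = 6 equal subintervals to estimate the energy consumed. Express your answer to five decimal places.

191.02141

Δu = (7.5 − 4)/6 = 7/12.
Right endpoints: 55/12, 31/6, 5.75, 19/3, 83/12, 7.5.
f(55/12) = 5065/144, f(31/6) = 1513/36, f(5.75) = 49.5625, f(19/3) = 520/9, f(83/12) = 9601/144, f(7.5) = 76.25.
Sum = Δu · [f(55/12) + f(31/6) + f(5.75) + ...].
Sum ≈ 191.02141.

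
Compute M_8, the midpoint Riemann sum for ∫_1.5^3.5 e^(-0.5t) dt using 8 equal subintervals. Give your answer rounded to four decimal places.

0.5968

Δt = (3.5 − 1.5)/8 = 0.25.
Midpoints: 1.625, 1.875, 2.125, 2.375, 2.625, 2.875, 3.125, 3.375.
f(1.625) ≈ 0.4437, f(1.875) ≈ 0.3916, f(2.125) ≈ 0.3456, f(2.375) ≈ 0.3050, f(2.625) ≈ 0.2691, f(2.875) ≈ 0.2375, f(3.125) ≈ 0.2096, f(3.375) ≈ 0.1850.
Sum = Δt · [f(1.625) + f(1.875) + f(2.125) + ...].
Sum ≈ 0.5968.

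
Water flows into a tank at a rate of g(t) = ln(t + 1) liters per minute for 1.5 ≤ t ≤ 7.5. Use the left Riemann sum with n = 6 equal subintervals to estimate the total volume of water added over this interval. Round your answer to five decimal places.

9.26458

Δt = (7.5 − 1.5)/6 = 1.
Left endpoints: 1.5, 2.5, 3.5, 4.5, 5.5, 6.5.
g(1.5) ≈ 0.91629, g(2.5) ≈ 1.25276, g(3.5) ≈ 1.50408, g(4.5) ≈ 1.70475, g(5.5) ≈ 1.87180, g(6.5) ≈ 2.01490.
Sum = Δt · [g(1.5) + g(2.5) + g(3.5) + ...].
Sum ≈ 9.26458.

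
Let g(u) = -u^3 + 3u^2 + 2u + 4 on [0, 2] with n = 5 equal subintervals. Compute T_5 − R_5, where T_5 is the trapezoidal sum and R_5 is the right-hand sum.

-1.6

T_5 = 16.
R_5 = 17.6.
T_5 − R_5 = -1.6.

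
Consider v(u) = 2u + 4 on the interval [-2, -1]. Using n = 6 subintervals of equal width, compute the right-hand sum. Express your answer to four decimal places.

Δu = (-1 − (-2))/6 = 1/6.
Right endpoints: -11/6, -5/3, -1.5, -4/3, -7/6, -1.
v(-11/6) = 1/3, v(-5/3) = 2/3, v(-1.5) = 1, v(-4/3) = 4/3, v(-7/6) = 5/3, v(-1) = 2.
Sum = Δu · [v(-11/6) + v(-5/3) + v(-1.5) + ...].
Sum ≈ 1.1667.

1.1667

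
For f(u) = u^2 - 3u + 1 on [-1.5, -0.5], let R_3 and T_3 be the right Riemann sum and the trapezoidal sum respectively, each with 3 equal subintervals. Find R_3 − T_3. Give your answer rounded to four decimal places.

-0.8333

R_3 ≈ 4.268519.
T_3 ≈ 5.101852.
R_3 − T_3 ≈ -0.8333.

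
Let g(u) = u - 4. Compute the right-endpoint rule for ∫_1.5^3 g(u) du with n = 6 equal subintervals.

-2.4375

Δu = (3 − 1.5)/6 = 0.25.
Right endpoints: 1.75, 2, 2.25, 2.5, 2.75, 3.
g(1.75) = -2.25, g(2) = -2, g(2.25) = -1.75, g(2.5) = -1.5, g(2.75) = -1.25, g(3) = -1.
Sum = Δu · [g(1.75) + g(2) + g(2.25) + ...].
Sum = -2.4375.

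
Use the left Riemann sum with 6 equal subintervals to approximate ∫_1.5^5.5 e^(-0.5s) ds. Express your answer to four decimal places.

Δs = (5.5 − 1.5)/6 = 2/3.
Left endpoints: 1.5, 13/6, 17/6, 3.5, 25/6, 29/6.
f(1.5) ≈ 0.4724, f(13/6) ≈ 0.3385, f(17/6) ≈ 0.2425, f(3.5) ≈ 0.1738, f(25/6) ≈ 0.1245, f(29/6) ≈ 0.0892.
Sum = Δs · [f(1.5) + f(13/6) + f(17/6) + ...].
Sum ≈ 0.9606.

0.9606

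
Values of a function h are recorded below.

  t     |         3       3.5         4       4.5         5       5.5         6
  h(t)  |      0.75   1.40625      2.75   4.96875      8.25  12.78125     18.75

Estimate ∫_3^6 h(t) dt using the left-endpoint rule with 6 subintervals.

Δt = 0.5.
Sum = 0.5·[0.75 + 1.40625 + 2.75 + 4.96875 + 8.25 + 12.78125] = 15.453125.

15.453125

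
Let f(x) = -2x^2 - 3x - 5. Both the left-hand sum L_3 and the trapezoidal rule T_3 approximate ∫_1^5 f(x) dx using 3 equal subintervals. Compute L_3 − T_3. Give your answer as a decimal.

L_3 ≈ -101.037037.
T_3 ≈ -141.037037.
L_3 − T_3 = 40.

40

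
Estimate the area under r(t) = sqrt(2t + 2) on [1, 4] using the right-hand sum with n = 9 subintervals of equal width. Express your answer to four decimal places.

Δt = (4 − 1)/9 = 1/3.
Right endpoints: 4/3, 5/3, 2, 7/3, 8/3, 3, 10/3, 11/3, 4.
r(4/3) ≈ 2.1602, r(5/3) ≈ 2.3094, r(2) ≈ 2.4495, r(7/3) ≈ 2.5820, r(8/3) ≈ 2.7080, r(3) ≈ 2.8284, r(10/3) ≈ 2.9439, r(11/3) ≈ 3.0551, r(4) ≈ 3.1623.
Sum = Δt · [r(4/3) + r(5/3) + r(2) + ...].
Sum ≈ 8.0663.

8.0663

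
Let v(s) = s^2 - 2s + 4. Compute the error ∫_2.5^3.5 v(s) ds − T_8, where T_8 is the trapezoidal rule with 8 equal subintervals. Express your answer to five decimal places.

-0.00260

Exact integral: ∫_2.5^3.5 v(s) ds ≈ 7.0833333.
T_8 = 7.0859375.
Error ≈ 7.0833333 − 7.0859375 ≈ -0.00260.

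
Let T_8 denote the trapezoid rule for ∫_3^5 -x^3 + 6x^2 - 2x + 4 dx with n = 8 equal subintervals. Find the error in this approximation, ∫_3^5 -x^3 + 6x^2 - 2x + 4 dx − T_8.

0.125

Exact integral: ∫_3^5 f(x) dx = 52.
T_8 = 51.875.
Error = 52 − 51.875 = 0.125.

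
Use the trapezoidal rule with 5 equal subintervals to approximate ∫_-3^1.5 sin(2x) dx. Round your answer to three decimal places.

Δx = (1.5 − (-3))/5 = 0.9.
f(-3) ≈ 0.279, f(-2.1) ≈ 0.872, f(-1.2) ≈ -0.675, f(-0.3) ≈ -0.565, f(0.6) ≈ 0.932, f(1.5) ≈ 0.141.
T_5 = (Δx/2)·[f(x_0) + 2f(x_1) + ... + 2f(x_{4}) + f(x_5)].
Sum ≈ 0.696.

0.696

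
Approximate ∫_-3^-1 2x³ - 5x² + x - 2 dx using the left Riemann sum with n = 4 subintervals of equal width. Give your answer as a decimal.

Δx = (-1 − (-3))/4 = 0.5.
Left endpoints: -3, -2.5, -2, -1.5.
f(-3) = -104, f(-2.5) = -67, f(-2) = -40, f(-1.5) = -21.5.
Sum = Δx · [f(-3) + f(-2.5) + f(-2) + f(-1.5)].
Sum = -116.25.

-116.25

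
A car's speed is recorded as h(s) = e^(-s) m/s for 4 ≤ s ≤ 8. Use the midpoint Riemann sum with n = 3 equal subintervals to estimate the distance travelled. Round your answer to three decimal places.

Δs = (8 − 4)/3 = 4/3.
Midpoints: 14/3, 6, 22/3.
h(14/3) ≈ 0.009, h(6) ≈ 0.002, h(22/3) ≈ 0.001.
Sum = Δs · [h(14/3) + h(6) + h(22/3)].
Sum ≈ 0.017.

0.017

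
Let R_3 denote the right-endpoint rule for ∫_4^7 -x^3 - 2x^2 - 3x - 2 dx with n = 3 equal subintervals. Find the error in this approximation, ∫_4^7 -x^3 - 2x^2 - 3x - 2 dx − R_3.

186.25

Exact integral: ∫_4^7 f(x) dx = -777.75.
R_3 = -964.
Error = -777.75 − (-964) = 186.25.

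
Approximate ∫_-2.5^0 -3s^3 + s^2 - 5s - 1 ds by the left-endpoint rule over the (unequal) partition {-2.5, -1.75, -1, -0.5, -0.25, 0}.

Subinterval widths: 0.75, 0.75, 0.5, 0.25, 0.25.
Left endpoints: -2.5, -1.75, -1, -0.5, -0.25.
f(-2.5) = 64.625, f(-1.75) = 26.890625, f(-1) = 8, f(-0.5) = 2.125, f(-0.25) = 0.359375.
Sum = Σ Δs_i · f(s_i).
Sum = 73.2578125.

73.2578125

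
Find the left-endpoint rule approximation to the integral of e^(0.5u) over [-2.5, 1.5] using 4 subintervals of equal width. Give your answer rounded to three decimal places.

2.822

Δu = (1.5 − (-2.5))/4 = 1.
Left endpoints: -2.5, -1.5, -0.5, 0.5.
f(-2.5) ≈ 0.287, f(-1.5) ≈ 0.472, f(-0.5) ≈ 0.779, f(0.5) ≈ 1.284.
Sum = Δu · [f(-2.5) + f(-1.5) + f(-0.5) + f(0.5)].
Sum ≈ 2.822.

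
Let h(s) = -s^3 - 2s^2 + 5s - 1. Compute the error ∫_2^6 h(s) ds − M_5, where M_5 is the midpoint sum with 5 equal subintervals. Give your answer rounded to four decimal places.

-2.9867

Exact integral: ∫_2^6 h(s) ds ≈ -382.666667.
M_5 = -379.68.
Error ≈ -382.666667 − (-379.68) ≈ -2.9867.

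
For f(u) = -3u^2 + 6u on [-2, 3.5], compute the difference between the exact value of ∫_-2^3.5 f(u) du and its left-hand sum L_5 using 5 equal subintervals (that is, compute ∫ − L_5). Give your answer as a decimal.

Exact integral: ∫_-2^3.5 f(u) du = -26.125.
L_5 = -33.99.
Error = -26.125 − (-33.99) = 7.865.

7.865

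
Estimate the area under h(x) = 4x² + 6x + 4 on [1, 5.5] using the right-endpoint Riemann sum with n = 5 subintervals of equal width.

Δx = (5.5 − 1)/5 = 0.9.
Right endpoints: 1.9, 2.8, 3.7, 4.6, 5.5.
h(1.9) = 29.84, h(2.8) = 52.16, h(3.7) = 80.96, h(4.6) = 116.24, h(5.5) = 158.
Sum = Δx · [h(1.9) + h(2.8) + h(3.7) + h(4.6) + h(5.5)].
Sum = 393.48.

393.48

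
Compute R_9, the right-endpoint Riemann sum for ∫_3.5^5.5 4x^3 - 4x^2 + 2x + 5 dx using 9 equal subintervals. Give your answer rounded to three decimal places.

Δx = (5.5 − 3.5)/9 = 2/9.
Right endpoints: 67/18, 71/18, 25/6, 79/18, 83/18, 29/6, 91/18, 95/18, 5.5.
f(67/18) = 238105/1458, f(71/18) = 285965/1458, f(25/6) = 12595/54, f(79/18) = 400789/1458, f(83/18) = 468521/1458, f(29/6) = 20135/54, f(91/18) = 626545/1458, f(95/18) = 717605/1458, f(5.5) = 560.5.
Sum = Δx · [f(67/18) + f(71/18) + f(25/6) + ...].
Sum ≈ 676.490.

676.490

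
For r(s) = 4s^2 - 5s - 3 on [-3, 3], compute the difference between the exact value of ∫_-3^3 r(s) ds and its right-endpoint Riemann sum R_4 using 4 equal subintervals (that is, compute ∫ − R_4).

13.5

Exact integral: ∫_-3^3 r(s) ds = 54.
R_4 = 40.5.
Error = 54 − 40.5 = 13.5.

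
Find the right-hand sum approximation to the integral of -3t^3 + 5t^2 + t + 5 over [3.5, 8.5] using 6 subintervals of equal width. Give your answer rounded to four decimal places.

Δt = (8.5 − 3.5)/6 = 5/6.
Right endpoints: 13/3, 31/6, 6, 41/6, 23/3, 8.5.
f(13/3) = -1268/9, f(31/6) = -270.125, f(6) = -457, f(41/6) = -51259/72, f(23/3) = -3136/3, f(8.5) = -1467.625.
Sum = Δt · [f(13/3) + f(31/6) + f(6) + ...].
Sum ≈ -3410.7523.

-3410.7523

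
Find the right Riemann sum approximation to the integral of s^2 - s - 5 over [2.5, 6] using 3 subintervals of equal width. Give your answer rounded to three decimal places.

Δs = (6 − 2.5)/3 = 7/6.
Right endpoints: 11/3, 29/6, 6.
f(11/3) = 43/9, f(29/6) = 487/36, f(6) = 25.
Sum = Δs · [f(11/3) + f(29/6) + f(6)].
Sum ≈ 50.523.

50.523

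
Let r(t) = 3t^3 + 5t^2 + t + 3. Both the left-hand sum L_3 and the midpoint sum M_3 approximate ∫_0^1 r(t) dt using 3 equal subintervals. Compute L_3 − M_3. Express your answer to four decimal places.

-1.2361

L_3 ≈ 4.592593.
M_3 ≈ 5.828704.
L_3 − M_3 ≈ -1.2361.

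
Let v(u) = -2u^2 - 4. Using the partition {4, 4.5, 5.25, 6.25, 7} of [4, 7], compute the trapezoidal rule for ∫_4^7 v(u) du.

Subinterval widths: 0.5, 0.75, 1, 0.75.
v(4) = -36, v(4.5) = -44.5, v(5.25) = -59.125, v(6.25) = -82.125, v(7) = -102.
On each subinterval the trapezoid contributes (Δu_i/2)·[v(u_{i-1}) + v(u_i)].
Sum = -198.65625.

-198.65625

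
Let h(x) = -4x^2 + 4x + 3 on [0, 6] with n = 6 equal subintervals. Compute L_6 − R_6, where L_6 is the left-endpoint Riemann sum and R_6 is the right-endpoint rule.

L_6 = -142.
R_6 = -262.
L_6 − R_6 = 120.

120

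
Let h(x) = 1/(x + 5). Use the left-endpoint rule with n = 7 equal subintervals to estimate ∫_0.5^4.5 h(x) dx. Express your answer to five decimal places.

0.56901

Δx = (4.5 − 0.5)/7 = 4/7.
Left endpoints: 0.5, 15/14, 23/14, 31/14, 39/14, 47/14, 55/14.
h(0.5) = 2/11, h(15/14) = 14/85, h(23/14) = 14/93, h(31/14) = 14/101, h(39/14) = 14/109, h(47/14) = 14/117, h(55/14) = 0.112.
Sum = Δx · [h(0.5) + h(15/14) + h(23/14) + ...].
Sum ≈ 0.56901.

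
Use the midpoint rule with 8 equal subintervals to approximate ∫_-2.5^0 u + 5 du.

9.375

Δu = (0 − (-2.5))/8 = 0.3125.
Midpoints: -2.34375, -2.03125, -1.71875, -1.40625, -1.09375, -0.78125, -0.46875, -0.15625.
f(-2.34375) = 2.65625, f(-2.03125) = 2.96875, f(-1.71875) = 3.28125, f(-1.40625) = 3.59375, f(-1.09375) = 3.90625, f(-0.78125) = 4.21875, f(-0.46875) = 4.53125, f(-0.15625) = 4.84375.
Sum = Δu · [f(-2.34375) + f(-2.03125) + f(-1.71875) + ...].
Sum = 9.375.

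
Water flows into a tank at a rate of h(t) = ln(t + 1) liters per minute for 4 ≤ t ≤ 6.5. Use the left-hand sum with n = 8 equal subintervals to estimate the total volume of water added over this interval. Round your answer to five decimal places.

4.50069

Δt = (6.5 − 4)/8 = 0.3125.
Left endpoints: 4, 4.3125, 4.625, 4.9375, 5.25, 5.5625, 5.875, 6.1875.
h(4) ≈ 1.60944, h(4.3125) ≈ 1.67006, h(4.625) ≈ 1.72722, h(4.9375) ≈ 1.78129, h(5.25) ≈ 1.83258, h(5.5625) ≈ 1.88137, h(5.875) ≈ 1.92789, h(6.1875) ≈ 1.97234.
Sum = Δt · [h(4) + h(4.3125) + h(4.625) + ...].
Sum ≈ 4.50069.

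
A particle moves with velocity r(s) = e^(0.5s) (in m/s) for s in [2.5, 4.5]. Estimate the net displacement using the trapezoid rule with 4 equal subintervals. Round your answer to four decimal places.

Δs = (4.5 − 2.5)/4 = 0.5.
r(2.5) ≈ 3.4903, r(3) ≈ 4.4817, r(3.5) ≈ 5.7546, r(4) ≈ 7.3891, r(4.5) ≈ 9.4877.
T_4 = (Δs/2)·[r(s_0) + 2r(s_1) + 2r(s_2) + 2r(s_3) + r(s_4)].
Sum ≈ 12.0572.

12.0572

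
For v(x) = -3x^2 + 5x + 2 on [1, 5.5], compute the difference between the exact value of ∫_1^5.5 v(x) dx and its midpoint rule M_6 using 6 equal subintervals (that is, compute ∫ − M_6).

Exact integral: ∫_1^5.5 v(x) dx = -83.25.
M_6 = -82.6171875.
Error = -83.25 − (-82.6171875) = -0.6328125.

-0.6328125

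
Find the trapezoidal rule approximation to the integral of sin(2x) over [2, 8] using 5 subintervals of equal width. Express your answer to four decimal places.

Δx = (8 − 2)/5 = 1.2.
f(2) ≈ -0.7568, f(3.2) ≈ 0.1165, f(4.4) ≈ 0.5849, f(5.6) ≈ -0.9792, f(6.8) ≈ 0.8592, f(8) ≈ -0.2879.
T_5 = (Δx/2)·[f(x_0) + 2f(x_1) + ... + 2f(x_{4}) + f(x_5)].
Sum ≈ 0.0709.

0.0709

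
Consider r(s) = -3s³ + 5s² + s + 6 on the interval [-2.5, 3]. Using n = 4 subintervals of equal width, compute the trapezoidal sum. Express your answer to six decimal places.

78.729492

Δs = (3 − (-2.5))/4 = 1.375.
r(-2.5) = 81.625, r(-1.125) = 7923/512, r(0.25) = 6.515625, r(1.625) = 4073/512, r(3) = -27.
T_4 = (Δs/2)·[r(s_0) + 2r(s_1) + 2r(s_2) + 2r(s_3) + r(s_4)].
Sum ≈ 78.729492.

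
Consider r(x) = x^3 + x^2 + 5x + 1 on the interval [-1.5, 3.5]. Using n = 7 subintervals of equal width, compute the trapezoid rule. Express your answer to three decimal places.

Δx = (3.5 − (-1.5))/7 = 5/7.
r(-1.5) = -7.625, r(-11/14) = -7673/2744, r(-1/14) = 1777/2744, r(9/14) = 13427/2744, r(19/14) = 33277/2744, r(29/14) = 67327/2744, r(39/14) = 121577/2744, r(3.5) = 73.625.
T_7 = (Δx/2)·[r(x_0) + 2r(x_1) + ... + 2r(x_{6}) + r(x_7)].
Sum ≈ 83.367.

83.367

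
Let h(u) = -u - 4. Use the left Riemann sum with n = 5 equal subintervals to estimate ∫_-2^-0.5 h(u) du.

Δu = (-0.5 − (-2))/5 = 0.3.
Left endpoints: -2, -1.7, -1.4, -1.1, -0.8.
h(-2) = -2, h(-1.7) = -2.3, h(-1.4) = -2.6, h(-1.1) = -2.9, h(-0.8) = -3.2.
Sum = Δu · [h(-2) + h(-1.7) + h(-1.4) + h(-1.1) + h(-0.8)].
Sum = -3.9.

-3.9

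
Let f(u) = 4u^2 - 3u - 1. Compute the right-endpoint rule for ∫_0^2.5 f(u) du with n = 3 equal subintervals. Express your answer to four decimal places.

Δu = (2.5 − 0)/3 = 5/6.
Right endpoints: 5/6, 5/3, 2.5.
f(5/6) = -13/18, f(5/3) = 46/9, f(2.5) = 16.5.
Sum = Δu · [f(5/6) + f(5/3) + f(2.5)].
Sum ≈ 17.4074.

17.4074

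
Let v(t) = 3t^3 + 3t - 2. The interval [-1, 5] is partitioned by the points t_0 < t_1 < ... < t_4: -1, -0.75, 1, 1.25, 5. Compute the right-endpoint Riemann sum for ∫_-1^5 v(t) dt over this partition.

1462.5234375

Subinterval widths: 0.25, 1.75, 0.25, 3.75.
Right endpoints: -0.75, 1, 1.25, 5.
v(-0.75) = -5.515625, v(1) = 4, v(1.25) = 7.609375, v(5) = 388.
Sum = Σ Δt_i · v(t_i).
Sum = 1462.5234375.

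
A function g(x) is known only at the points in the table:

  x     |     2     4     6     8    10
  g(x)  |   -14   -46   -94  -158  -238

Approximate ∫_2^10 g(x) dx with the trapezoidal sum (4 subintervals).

-848

Δx = 2.
T_4 = (2/2)·[(-14) + 2·(-46) + 2·(-94) + 2·(-158) + (-238)] = -848.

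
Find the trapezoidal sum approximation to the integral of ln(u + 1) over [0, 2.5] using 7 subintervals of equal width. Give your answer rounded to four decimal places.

Δu = (2.5 − 0)/7 = 5/14.
f(0) ≈ 0.0000, f(5/14) ≈ 0.3054, f(5/7) ≈ 0.5390, f(15/14) ≈ 0.7282, f(10/7) ≈ 0.8873, f(25/14) ≈ 1.0245, f(15/7) ≈ 1.1451, f(2.5) ≈ 1.2528.
T_7 = (Δu/2)·[f(u_0) + 2f(u_1) + ... + 2f(u_{6}) + f(u_7)].
Sum ≈ 1.8771.

1.8771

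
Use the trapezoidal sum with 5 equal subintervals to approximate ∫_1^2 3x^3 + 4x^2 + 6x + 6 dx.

Δx = (2 − 1)/5 = 0.2.
f(1) = 19, f(1.2) = 24.144, f(1.4) = 30.472, f(1.6) = 38.128, f(1.8) = 47.256, f(2) = 58.
T_5 = (Δx/2)·[f(x_0) + 2f(x_1) + ... + 2f(x_{4}) + f(x_5)].
Sum = 35.7.

35.7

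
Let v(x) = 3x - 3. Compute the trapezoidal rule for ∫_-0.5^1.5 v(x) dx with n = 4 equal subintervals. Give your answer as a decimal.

Δx = (1.5 − (-0.5))/4 = 0.5.
v(-0.5) = -4.5, v(0) = -3, v(0.5) = -1.5, v(1) = 0, v(1.5) = 1.5.
T_4 = (Δx/2)·[v(x_0) + 2v(x_1) + 2v(x_2) + 2v(x_3) + v(x_4)].
Sum = -3.

-3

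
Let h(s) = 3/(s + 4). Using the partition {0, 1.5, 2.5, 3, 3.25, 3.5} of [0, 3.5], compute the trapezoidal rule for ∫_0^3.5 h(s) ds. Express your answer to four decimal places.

1.9046

Subinterval widths: 1.5, 1, 0.5, 0.25, 0.25.
h(0) = 0.75, h(1.5) = 6/11, h(2.5) = 6/13, h(3) = 3/7, h(3.25) = 12/29, h(3.5) = 0.4.
On each subinterval the trapezoid contributes (Δs_i/2)·[h(s_{i-1}) + h(s_i)].
Sum ≈ 1.9046.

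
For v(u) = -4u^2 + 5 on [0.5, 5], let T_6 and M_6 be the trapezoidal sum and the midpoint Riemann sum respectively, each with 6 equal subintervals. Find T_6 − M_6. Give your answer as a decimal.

T_6 = -145.6875.
M_6 = -143.15625.
T_6 − M_6 = -2.53125.

-2.53125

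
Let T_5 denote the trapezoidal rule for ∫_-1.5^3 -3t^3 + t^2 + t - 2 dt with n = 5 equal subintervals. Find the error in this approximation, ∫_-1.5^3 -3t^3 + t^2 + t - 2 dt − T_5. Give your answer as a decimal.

3.493125

Exact integral: ∫_-1.5^3 f(t) dt = -52.453125.
T_5 = -55.94625.
Error = -52.453125 − (-55.94625) = 3.493125.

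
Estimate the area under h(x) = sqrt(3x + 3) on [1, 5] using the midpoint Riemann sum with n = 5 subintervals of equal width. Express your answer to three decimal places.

13.711

Δx = (5 − 1)/5 = 0.8.
Midpoints: 1.4, 2.2, 3, 3.8, 4.6.
h(1.4) ≈ 2.683, h(2.2) ≈ 3.098, h(3) ≈ 3.464, h(3.8) ≈ 3.795, h(4.6) ≈ 4.099.
Sum = Δx · [h(1.4) + h(2.2) + h(3) + h(3.8) + h(4.6)].
Sum ≈ 13.711.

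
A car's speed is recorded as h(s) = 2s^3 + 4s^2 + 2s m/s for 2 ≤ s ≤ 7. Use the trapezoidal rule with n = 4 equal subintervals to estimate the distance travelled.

1724.53125

Δs = (7 − 2)/4 = 1.25.
h(2) = 36, h(3.25) = 117.40625, h(4.5) = 272.25, h(5.75) = 523.96875, h(7) = 896.
T_4 = (Δs/2)·[h(s_0) + 2h(s_1) + 2h(s_2) + 2h(s_3) + h(s_4)].
Sum = 1724.53125.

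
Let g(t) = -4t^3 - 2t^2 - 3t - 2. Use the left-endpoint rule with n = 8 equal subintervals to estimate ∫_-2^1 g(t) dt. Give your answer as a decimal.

Δt = (1 − (-2))/8 = 0.375.
Left endpoints: -2, -1.625, -1.25, -0.875, -0.5, -0.125, 0.25, 0.625.
g(-2) = 28, g(-1.625) = 14.7578125, g(-1.25) = 6.4375, g(-0.875) = 1.7734375, g(-0.5) = -0.5, g(-0.125) = -1.6484375, g(0.25) = -2.9375, g(0.625) = -5.6328125.
Sum = Δt · [g(-2) + g(-1.625) + g(-1.25) + ...].
Sum = 15.09375.

15.09375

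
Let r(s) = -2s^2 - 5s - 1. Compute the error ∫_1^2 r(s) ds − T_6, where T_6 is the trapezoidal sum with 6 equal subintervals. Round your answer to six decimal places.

0.009259

Exact integral: ∫_1^2 r(s) ds ≈ -13.16666667.
T_6 ≈ -13.17592593.
Error ≈ -13.16666667 − (-13.17592593) ≈ 0.009259.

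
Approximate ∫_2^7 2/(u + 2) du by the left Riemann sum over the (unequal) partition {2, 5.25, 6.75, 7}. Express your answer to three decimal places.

Subinterval widths: 3.25, 1.5, 0.25.
Left endpoints: 2, 5.25, 6.75.
f(2) = 0.5, f(5.25) = 8/29, f(6.75) = 8/35.
Sum = Σ Δu_i · f(u_i).
Sum ≈ 2.096.

2.096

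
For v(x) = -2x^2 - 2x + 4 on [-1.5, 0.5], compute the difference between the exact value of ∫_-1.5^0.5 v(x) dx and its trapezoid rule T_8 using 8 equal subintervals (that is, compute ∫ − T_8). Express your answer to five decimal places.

0.04167

Exact integral: ∫_-1.5^0.5 v(x) dx ≈ 7.6666667.
T_8 = 7.625.
Error ≈ 7.6666667 − 7.625 ≈ 0.04167.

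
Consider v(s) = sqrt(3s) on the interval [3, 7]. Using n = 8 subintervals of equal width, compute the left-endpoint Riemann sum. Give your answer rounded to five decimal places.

Δs = (7 − 3)/8 = 0.5.
Left endpoints: 3, 3.5, 4, 4.5, 5, 5.5, 6, 6.5.
v(3) ≈ 3.00000, v(3.5) ≈ 3.24037, v(4) ≈ 3.46410, v(4.5) ≈ 3.67423, v(5) ≈ 3.87298, v(5.5) ≈ 4.06202, v(6) ≈ 4.24264, v(6.5) ≈ 4.41588.
Sum = Δs · [v(3) + v(3.5) + v(4) + ...].
Sum ≈ 14.98612.

14.98612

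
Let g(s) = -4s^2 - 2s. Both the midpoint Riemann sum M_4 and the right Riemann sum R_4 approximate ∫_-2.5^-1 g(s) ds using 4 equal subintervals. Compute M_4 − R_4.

-3.1640625

M_4 = -14.1796875.
R_4 = -11.015625.
M_4 − R_4 = -3.1640625.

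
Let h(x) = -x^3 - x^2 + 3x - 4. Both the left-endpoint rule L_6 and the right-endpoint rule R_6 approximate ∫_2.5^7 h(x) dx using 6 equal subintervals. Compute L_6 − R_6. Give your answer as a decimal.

L_6 = -526.18359375.
R_6 = -793.65234375.
L_6 − R_6 = 267.46875.

267.46875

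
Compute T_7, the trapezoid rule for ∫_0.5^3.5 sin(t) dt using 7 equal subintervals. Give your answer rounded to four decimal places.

1.7862

Δt = (3.5 − 0.5)/7 = 3/7.
f(0.5) ≈ 0.4794, f(13/14) ≈ 0.8008, f(19/14) ≈ 0.9773, f(25/14) ≈ 0.9770, f(31/14) ≈ 0.8000, f(37/14) ≈ 0.4783, f(43/14) ≈ 0.0701, f(3.5) ≈ -0.3508.
T_7 = (Δt/2)·[f(t_0) + 2f(t_1) + ... + 2f(t_{6}) + f(t_7)].
Sum ≈ 1.7862.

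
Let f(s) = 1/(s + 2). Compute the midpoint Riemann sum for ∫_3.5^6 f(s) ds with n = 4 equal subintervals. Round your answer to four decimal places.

0.3744

Δs = (6 − 3.5)/4 = 0.625.
Midpoints: 3.8125, 4.4375, 5.0625, 5.6875.
f(3.8125) = 16/93, f(4.4375) = 16/103, f(5.0625) = 16/113, f(5.6875) = 16/123.
Sum = Δs · [f(3.8125) + f(4.4375) + f(5.0625) + f(5.6875)].
Sum ≈ 0.3744.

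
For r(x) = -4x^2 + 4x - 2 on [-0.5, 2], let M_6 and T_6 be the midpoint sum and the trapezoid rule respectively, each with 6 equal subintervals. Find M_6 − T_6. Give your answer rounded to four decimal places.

M_6 ≈ -8.188657.
T_6 ≈ -8.622685.
M_6 − T_6 ≈ 0.4340.

0.4340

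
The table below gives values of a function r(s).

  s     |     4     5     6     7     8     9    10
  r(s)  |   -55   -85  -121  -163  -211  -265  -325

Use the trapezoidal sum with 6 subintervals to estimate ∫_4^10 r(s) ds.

Δs = 1.
T_6 = (1/2)·[(-55) + 2·(-85) + 2·(-121) + 2·(-163) + 2·(-211) + 2·(-265) + (-325)] = -1035.

-1035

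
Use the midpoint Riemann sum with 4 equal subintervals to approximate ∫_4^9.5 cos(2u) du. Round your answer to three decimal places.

-0.588

Δu = (9.5 − 4)/4 = 1.375.
Midpoints: 4.6875, 6.0625, 7.4375, 8.8125.
f(4.6875) ≈ -0.999, f(6.0625) ≈ 0.904, f(7.4375) ≈ -0.673, f(8.8125) ≈ 0.339.
Sum = Δu · [f(4.6875) + f(6.0625) + f(7.4375) + f(8.8125)].
Sum ≈ -0.588.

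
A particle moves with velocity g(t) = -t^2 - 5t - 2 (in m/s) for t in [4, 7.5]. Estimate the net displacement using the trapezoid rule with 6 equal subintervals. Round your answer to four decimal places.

Δt = (7.5 − 4)/6 = 7/12.
g(4) = -38, g(55/12) = -6613/144, g(31/6) = -1963/36, g(5.75) = -63.8125, g(19/3) = -664/9, g(83/12) = -12157/144, g(7.5) = -95.75.
T_6 = (Δt/2)·[g(t_0) + 2g(t_1) + ... + 2g(t_{5}) + g(t_6)].
Sum ≈ -227.1152.

-227.1152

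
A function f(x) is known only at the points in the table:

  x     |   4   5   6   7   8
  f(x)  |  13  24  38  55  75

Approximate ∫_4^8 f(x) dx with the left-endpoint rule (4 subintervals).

130

Δx = 1.
Sum = 1·[13 + 24 + 38 + 55] = 130.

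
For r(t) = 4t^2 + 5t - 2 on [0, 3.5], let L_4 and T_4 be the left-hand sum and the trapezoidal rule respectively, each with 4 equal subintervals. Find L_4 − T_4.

-29.09375

L_4 = 53.484375.
T_4 = 82.578125.
L_4 − T_4 = -29.09375.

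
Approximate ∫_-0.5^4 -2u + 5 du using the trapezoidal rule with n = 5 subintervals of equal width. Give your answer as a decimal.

6.75

Δu = (4 − (-0.5))/5 = 0.9.
f(-0.5) = 6, f(0.4) = 4.2, f(1.3) = 2.4, f(2.2) = 0.6, f(3.1) = -1.2, f(4) = -3.
T_5 = (Δu/2)·[f(u_0) + 2f(u_1) + ... + 2f(u_{4}) + f(u_5)].
Sum = 6.75.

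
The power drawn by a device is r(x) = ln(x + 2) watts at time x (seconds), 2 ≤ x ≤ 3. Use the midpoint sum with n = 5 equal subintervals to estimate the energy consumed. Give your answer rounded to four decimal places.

Δx = (3 − 2)/5 = 0.2.
Midpoints: 2.1, 2.3, 2.5, 2.7, 2.9.
r(2.1) ≈ 1.4110, r(2.3) ≈ 1.4586, r(2.5) ≈ 1.5041, r(2.7) ≈ 1.5476, r(2.9) ≈ 1.5892.
Sum = Δx · [r(2.1) + r(2.3) + r(2.5) + r(2.7) + r(2.9)].
Sum ≈ 1.5021.

1.5021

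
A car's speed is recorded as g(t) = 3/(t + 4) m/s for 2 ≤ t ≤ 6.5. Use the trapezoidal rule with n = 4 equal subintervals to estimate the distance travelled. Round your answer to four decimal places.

Δt = (6.5 − 2)/4 = 1.125.
g(2) = 0.5, g(3.125) = 8/19, g(4.25) = 4/11, g(5.375) = 0.32, g(6.5) = 2/7.
T_4 = (Δt/2)·[g(t_0) + 2g(t_1) + 2g(t_2) + 2g(t_3) + g(t_4)].
Sum ≈ 1.6847.

1.6847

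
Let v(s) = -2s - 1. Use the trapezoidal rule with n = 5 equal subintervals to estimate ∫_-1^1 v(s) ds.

Δs = (1 − (-1))/5 = 0.4.
v(-1) = 1, v(-0.6) = 0.2, v(-0.2) = -0.6, v(0.2) = -1.4, v(0.6) = -2.2, v(1) = -3.
T_5 = (Δs/2)·[v(s_0) + 2v(s_1) + ... + 2v(s_{4}) + v(s_5)].
Sum = -2.

-2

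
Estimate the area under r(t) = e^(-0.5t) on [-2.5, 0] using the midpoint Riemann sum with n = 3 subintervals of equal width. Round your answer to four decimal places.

Δt = (0 − (-2.5))/3 = 5/6.
Midpoints: -25/12, -1.25, -5/12.
r(-25/12) ≈ 2.8339, r(-1.25) ≈ 1.8682, r(-5/12) ≈ 1.2316.
Sum = Δt · [r(-25/12) + r(-1.25) + r(-5/12)].
Sum ≈ 4.9448.

4.9448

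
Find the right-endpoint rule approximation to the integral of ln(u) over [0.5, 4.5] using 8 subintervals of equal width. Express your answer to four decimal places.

Δu = (4.5 − 0.5)/8 = 0.5.
Right endpoints: 1, 1.5, 2, 2.5, 3, 3.5, 4, 4.5.
f(1) ≈ 0.0000, f(1.5) ≈ 0.4055, f(2) ≈ 0.6931, f(2.5) ≈ 0.9163, f(3) ≈ 1.0986, f(3.5) ≈ 1.2528, f(4) ≈ 1.3863, f(4.5) ≈ 1.5041.
Sum = Δu · [f(1) + f(1.5) + f(2) + ...].
Sum ≈ 3.6283.

3.6283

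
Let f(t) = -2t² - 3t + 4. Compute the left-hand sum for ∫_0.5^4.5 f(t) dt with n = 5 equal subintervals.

-54.72

Δt = (4.5 − 0.5)/5 = 0.8.
Left endpoints: 0.5, 1.3, 2.1, 2.9, 3.7.
f(0.5) = 2, f(1.3) = -3.28, f(2.1) = -11.12, f(2.9) = -21.52, f(3.7) = -34.48.
Sum = Δt · [f(0.5) + f(1.3) + f(2.1) + f(2.9) + f(3.7)].
Sum = -54.72.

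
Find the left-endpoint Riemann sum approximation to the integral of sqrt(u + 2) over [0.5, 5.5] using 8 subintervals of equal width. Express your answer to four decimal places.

10.6918

Δu = (5.5 − 0.5)/8 = 0.625.
Left endpoints: 0.5, 1.125, 1.75, 2.375, 3, 3.625, 4.25, 4.875.
f(0.5) ≈ 1.5811, f(1.125) ≈ 1.7678, f(1.75) ≈ 1.9365, f(2.375) ≈ 2.0917, f(3) ≈ 2.2361, f(3.625) ≈ 2.3717, f(4.25) ≈ 2.5000, f(4.875) ≈ 2.6220.
Sum = Δu · [f(0.5) + f(1.125) + f(1.75) + ...].
Sum ≈ 10.6918.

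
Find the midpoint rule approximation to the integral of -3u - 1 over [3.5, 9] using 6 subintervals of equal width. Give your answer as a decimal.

Δu = (9 − 3.5)/6 = 11/12.
Midpoints: 95/24, 4.875, 139/24, 161/24, 7.625, 205/24.
f(95/24) = -12.875, f(4.875) = -15.625, f(139/24) = -18.375, f(161/24) = -21.125, f(7.625) = -23.875, f(205/24) = -26.625.
Sum = Δu · [f(95/24) + f(4.875) + f(139/24) + ...].
Sum = -108.625.

-108.625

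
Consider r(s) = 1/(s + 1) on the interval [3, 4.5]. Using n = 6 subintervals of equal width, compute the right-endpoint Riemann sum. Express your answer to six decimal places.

Δs = (4.5 − 3)/6 = 0.25.
Right endpoints: 3.25, 3.5, 3.75, 4, 4.25, 4.5.
r(3.25) = 4/17, r(3.5) = 2/9, r(3.75) = 4/19, r(4) = 0.2, r(4.25) = 4/21, r(4.5) = 2/11.
Sum = Δs · [r(3.25) + r(3.5) + r(3.75) + ...].
Sum ≈ 0.310084.

0.310084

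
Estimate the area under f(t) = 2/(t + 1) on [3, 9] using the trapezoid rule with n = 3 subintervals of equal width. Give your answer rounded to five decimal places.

1.86667

Δt = (9 − 3)/3 = 2.
f(3) = 0.5, f(5) = 1/3, f(7) = 0.25, f(9) = 0.2.
T_3 = (Δt/2)·[f(t_0) + 2f(t_1) + 2f(t_2) + f(t_3)].
Sum ≈ 1.86667.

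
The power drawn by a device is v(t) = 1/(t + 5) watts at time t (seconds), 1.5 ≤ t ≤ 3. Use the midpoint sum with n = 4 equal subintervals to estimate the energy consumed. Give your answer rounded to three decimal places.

Δt = (3 − 1.5)/4 = 0.375.
Midpoints: 1.6875, 2.0625, 2.4375, 2.8125.
v(1.6875) = 16/107, v(2.0625) = 16/113, v(2.4375) = 16/119, v(2.8125) = 0.128.
Sum = Δt · [v(1.6875) + v(2.0625) + v(2.4375) + v(2.8125)].
Sum ≈ 0.208.

0.208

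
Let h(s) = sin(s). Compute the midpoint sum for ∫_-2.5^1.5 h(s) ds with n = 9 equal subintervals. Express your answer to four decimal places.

Δs = (1.5 − (-2.5))/9 = 4/9.
Midpoints: -41/18, -11/6, -25/18, -17/18, -0.5, -1/18, 7/18, 5/6, 23/18.
h(-41/18) ≈ -0.7603, h(-11/6) ≈ -0.9657, h(-25/18) ≈ -0.9835, h(-17/18) ≈ -0.8102, h(-0.5) ≈ -0.4794, h(-1/18) ≈ -0.0555, h(7/18) ≈ 0.3792, h(5/6) ≈ 0.7402, h(23/18) ≈ 0.9574.
Sum = Δs · [h(-41/18) + h(-11/6) + h(-25/18) + ...].
Sum ≈ -0.8791.

-0.8791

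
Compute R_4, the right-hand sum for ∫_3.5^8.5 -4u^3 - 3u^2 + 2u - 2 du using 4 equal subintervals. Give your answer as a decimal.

Δu = (8.5 − 3.5)/4 = 1.25.
Right endpoints: 4.75, 6, 7.25, 8.5.
f(4.75) = -488.875, f(6) = -962, f(7.25) = -1669.5, f(8.5) = -2658.25.
Sum = Δu · [f(4.75) + f(6) + f(7.25) + f(8.5)].
Sum = -7223.28125.

-7223.28125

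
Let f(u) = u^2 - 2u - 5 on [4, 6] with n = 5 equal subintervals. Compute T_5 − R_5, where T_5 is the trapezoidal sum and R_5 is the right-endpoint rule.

T_5 = 20.72.
R_5 = 23.92.
T_5 − R_5 = -3.2.

-3.2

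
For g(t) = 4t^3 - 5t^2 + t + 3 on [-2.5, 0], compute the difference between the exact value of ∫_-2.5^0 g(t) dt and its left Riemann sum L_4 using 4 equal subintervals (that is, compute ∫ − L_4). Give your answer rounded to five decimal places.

33.33333

Exact integral: ∫_-2.5^0 g(t) dt ≈ -60.7291667.
L_4 = -94.0625.
Error ≈ -60.7291667 − (-94.0625) ≈ 33.33333.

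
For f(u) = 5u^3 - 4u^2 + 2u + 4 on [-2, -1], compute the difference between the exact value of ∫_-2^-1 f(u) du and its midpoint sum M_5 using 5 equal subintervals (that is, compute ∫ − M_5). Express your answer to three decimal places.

Exact integral: ∫_-2^-1 f(u) du ≈ -27.08333.
M_5 = -26.995.
Error ≈ -27.08333 − (-26.995) ≈ -0.088.

-0.088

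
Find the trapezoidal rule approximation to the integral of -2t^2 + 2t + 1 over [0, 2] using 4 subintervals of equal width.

Δt = (2 − 0)/4 = 0.5.
f(0) = 1, f(0.5) = 1.5, f(1) = 1, f(1.5) = -0.5, f(2) = -3.
T_4 = (Δt/2)·[f(t_0) + 2f(t_1) + 2f(t_2) + 2f(t_3) + f(t_4)].
Sum = 0.5.

0.5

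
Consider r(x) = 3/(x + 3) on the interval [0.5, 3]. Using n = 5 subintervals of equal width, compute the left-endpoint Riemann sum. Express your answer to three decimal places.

Δx = (3 − 0.5)/5 = 0.5.
Left endpoints: 0.5, 1, 1.5, 2, 2.5.
r(0.5) = 6/7, r(1) = 0.75, r(1.5) = 2/3, r(2) = 0.6, r(2.5) = 6/11.
Sum = Δx · [r(0.5) + r(1) + r(1.5) + r(2) + r(2.5)].
Sum ≈ 1.710.

1.710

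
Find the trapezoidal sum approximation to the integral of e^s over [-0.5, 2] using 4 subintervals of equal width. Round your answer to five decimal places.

Δs = (2 − (-0.5))/4 = 0.625.
f(-0.5) ≈ 0.60653, f(0.125) ≈ 1.13315, f(0.75) ≈ 2.11700, f(1.375) ≈ 3.95508, f(2) ≈ 7.38906.
T_4 = (Δs/2)·[f(s_0) + 2f(s_1) + 2f(s_2) + 2f(s_3) + f(s_4)].
Sum ≈ 7.00189.

7.00189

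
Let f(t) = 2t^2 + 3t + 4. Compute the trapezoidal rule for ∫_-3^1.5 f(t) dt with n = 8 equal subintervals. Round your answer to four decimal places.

Δt = (1.5 − (-3))/8 = 0.5625.
f(-3) = 13, f(-2.4375) = 8.5703125, f(-1.875) = 5.40625, f(-1.3125) = 3.5078125, f(-0.75) = 2.875, f(-0.1875) = 3.5078125, f(0.375) = 5.40625, f(0.9375) = 8.5703125, f(1.5) = 13.
T_8 = (Δt/2)·[f(t_0) + 2f(t_1) + ... + 2f(t_{7}) + f(t_8)].
Sum ≈ 28.5996.

28.5996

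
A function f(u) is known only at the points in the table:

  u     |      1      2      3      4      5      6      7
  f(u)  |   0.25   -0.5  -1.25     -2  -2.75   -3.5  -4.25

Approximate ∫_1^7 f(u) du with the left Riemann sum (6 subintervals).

-9.75

Δu = 1.
Sum = 1·[0.25 + (-0.5) + (-1.25) + (-2) + (-2.75) + (-3.5)] = -9.75.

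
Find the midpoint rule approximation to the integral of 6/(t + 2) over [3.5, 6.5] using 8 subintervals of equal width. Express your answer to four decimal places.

Δt = (6.5 − 3.5)/8 = 0.375.
Midpoints: 3.6875, 4.0625, 4.4375, 4.8125, 5.1875, 5.5625, 5.9375, 6.3125.
f(3.6875) = 96/91, f(4.0625) = 96/97, f(4.4375) = 96/103, f(4.8125) = 96/109, f(5.1875) = 96/115, f(5.5625) = 96/121, f(5.9375) = 96/127, f(6.3125) = 96/133.
Sum = Δt · [f(3.6875) + f(4.0625) + f(4.4375) + ...].
Sum ≈ 2.6112.

2.6112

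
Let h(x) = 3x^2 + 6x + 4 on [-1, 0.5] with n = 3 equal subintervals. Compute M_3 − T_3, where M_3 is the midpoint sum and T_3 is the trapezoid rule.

M_3 = 4.78125.
T_3 = 5.0625.
M_3 − T_3 = -0.28125.

-0.28125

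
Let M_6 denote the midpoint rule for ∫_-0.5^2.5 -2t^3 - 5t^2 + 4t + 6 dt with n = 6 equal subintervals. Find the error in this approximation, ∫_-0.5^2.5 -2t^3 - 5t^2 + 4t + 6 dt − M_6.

Exact integral: ∫_-0.5^2.5 f(t) dt = -15.75.
M_6 = -15.0625.
Error = -15.75 − (-15.0625) = -0.6875.

-0.6875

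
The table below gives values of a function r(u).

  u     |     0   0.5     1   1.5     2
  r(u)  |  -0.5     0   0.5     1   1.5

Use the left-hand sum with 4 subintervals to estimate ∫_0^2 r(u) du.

0.5

Δu = 0.5.
Sum = 0.5·[(-0.5) + 0 + 0.5 + 1] = 0.5.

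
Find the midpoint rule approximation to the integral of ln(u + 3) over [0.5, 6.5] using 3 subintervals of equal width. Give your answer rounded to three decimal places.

Δu = (6.5 − 0.5)/3 = 2.
Midpoints: 1.5, 3.5, 5.5.
f(1.5) ≈ 1.504, f(3.5) ≈ 1.872, f(5.5) ≈ 2.140.
Sum = Δu · [f(1.5) + f(3.5) + f(5.5)].
Sum ≈ 11.032.

11.032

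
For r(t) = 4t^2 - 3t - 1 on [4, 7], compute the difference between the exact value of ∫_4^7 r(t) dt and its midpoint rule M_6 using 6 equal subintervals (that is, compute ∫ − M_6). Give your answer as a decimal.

Exact integral: ∫_4^7 r(t) dt = 319.5.
M_6 = 319.25.
Error = 319.5 − 319.25 = 0.25.

0.25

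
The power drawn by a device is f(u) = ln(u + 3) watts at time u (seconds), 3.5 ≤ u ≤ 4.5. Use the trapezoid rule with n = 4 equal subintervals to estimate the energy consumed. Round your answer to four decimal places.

1.9450

Δu = (4.5 − 3.5)/4 = 0.25.
f(3.5) ≈ 1.8718, f(3.75) ≈ 1.9095, f(4) ≈ 1.9459, f(4.25) ≈ 1.9810, f(4.5) ≈ 2.0149.
T_4 = (Δu/2)·[f(u_0) + 2f(u_1) + 2f(u_2) + 2f(u_3) + f(u_4)].
Sum ≈ 1.9450.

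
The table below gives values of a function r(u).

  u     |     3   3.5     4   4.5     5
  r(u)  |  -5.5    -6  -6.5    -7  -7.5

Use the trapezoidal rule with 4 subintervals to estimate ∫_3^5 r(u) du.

-13

Δu = 0.5.
T_4 = (0.5/2)·[(-5.5) + 2·(-6) + 2·(-6.5) + 2·(-7) + (-7.5)] = -13.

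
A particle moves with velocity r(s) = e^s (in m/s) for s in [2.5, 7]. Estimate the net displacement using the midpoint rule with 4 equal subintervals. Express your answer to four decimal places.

1029.3057

Δs = (7 − 2.5)/4 = 1.125.
Midpoints: 3.0625, 4.1875, 5.3125, 6.4375.
r(3.0625) ≈ 21.3809, r(4.1875) ≈ 65.8579, r(5.3125) ≈ 202.8567, r(6.4375) ≈ 624.8427.
Sum = Δs · [r(3.0625) + r(4.1875) + r(5.3125) + r(6.4375)].
Sum ≈ 1029.3057.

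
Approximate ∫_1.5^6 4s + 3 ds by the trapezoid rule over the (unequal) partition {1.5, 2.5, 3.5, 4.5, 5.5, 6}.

Subinterval widths: 1, 1, 1, 1, 0.5.
f(1.5) = 9, f(2.5) = 13, f(3.5) = 17, f(4.5) = 21, f(5.5) = 25, f(6) = 27.
On each subinterval the trapezoid contributes (Δs_i/2)·[f(s_{i-1}) + f(s_i)].
Sum = 81.

81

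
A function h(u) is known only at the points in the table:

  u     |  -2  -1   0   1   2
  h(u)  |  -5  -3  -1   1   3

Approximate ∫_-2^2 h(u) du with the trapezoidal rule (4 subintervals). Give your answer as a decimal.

-4

Δu = 1.
T_4 = (1/2)·[(-5) + 2·(-3) + 2·(-1) + 2·1 + 3] = -4.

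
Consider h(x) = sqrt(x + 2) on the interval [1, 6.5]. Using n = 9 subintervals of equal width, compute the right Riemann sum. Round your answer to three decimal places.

13.415

Δx = (6.5 − 1)/9 = 11/18.
Right endpoints: 29/18, 20/9, 17/6, 31/9, 73/18, 14/3, 95/18, 53/9, 6.5.
h(29/18) ≈ 1.900, h(20/9) ≈ 2.055, h(17/6) ≈ 2.198, h(31/9) ≈ 2.333, h(73/18) ≈ 2.461, h(14/3) ≈ 2.582, h(95/18) ≈ 2.698, h(53/9) ≈ 2.809, h(6.5) ≈ 2.915.
Sum = Δx · [h(29/18) + h(20/9) + h(17/6) + ...].
Sum ≈ 13.415.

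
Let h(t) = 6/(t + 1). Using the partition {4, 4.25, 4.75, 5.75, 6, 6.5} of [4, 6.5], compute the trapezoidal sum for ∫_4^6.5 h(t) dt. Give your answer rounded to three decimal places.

2.438

Subinterval widths: 0.25, 0.5, 1, 0.25, 0.5.
h(4) = 1.2, h(4.25) = 8/7, h(4.75) = 24/23, h(5.75) = 8/9, h(6) = 6/7, h(6.5) = 0.8.
On each subinterval the trapezoid contributes (Δt_i/2)·[h(t_{i-1}) + h(t_i)].
Sum ≈ 2.438.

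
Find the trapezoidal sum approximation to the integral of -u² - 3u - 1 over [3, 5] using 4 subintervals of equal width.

-58.75

Δu = (5 − 3)/4 = 0.5.
f(3) = -19, f(3.5) = -23.75, f(4) = -29, f(4.5) = -34.75, f(5) = -41.
T_4 = (Δu/2)·[f(u_0) + 2f(u_1) + 2f(u_2) + 2f(u_3) + f(u_4)].
Sum = -58.75.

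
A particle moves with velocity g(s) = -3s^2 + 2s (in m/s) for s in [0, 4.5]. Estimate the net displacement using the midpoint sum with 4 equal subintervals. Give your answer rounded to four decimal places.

-69.4512

Δs = (4.5 − 0)/4 = 1.125.
Midpoints: 0.5625, 1.6875, 2.8125, 3.9375.
g(0.5625) = 0.17578125, g(1.6875) = -5.16796875, g(2.8125) = -18.10546875, g(3.9375) = -38.63671875.
Sum = Δs · [g(0.5625) + g(1.6875) + g(2.8125) + g(3.9375)].
Sum ≈ -69.4512.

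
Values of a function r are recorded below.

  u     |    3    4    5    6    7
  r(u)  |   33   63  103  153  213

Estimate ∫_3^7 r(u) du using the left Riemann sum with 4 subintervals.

352

Δu = 1.
Sum = 1·[33 + 63 + 103 + 153] = 352.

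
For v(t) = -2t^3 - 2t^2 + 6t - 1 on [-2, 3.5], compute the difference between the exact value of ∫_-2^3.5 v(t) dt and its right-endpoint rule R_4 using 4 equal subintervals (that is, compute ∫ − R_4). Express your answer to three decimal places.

69.874

Exact integral: ∫_-2^3.5 v(t) dt ≈ -81.69792.
R_4 ≈ -151.57227.
Error ≈ -81.69792 − (-151.57227) ≈ 69.874.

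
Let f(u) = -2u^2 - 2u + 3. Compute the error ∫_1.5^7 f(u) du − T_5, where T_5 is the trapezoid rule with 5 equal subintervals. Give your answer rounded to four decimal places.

2.2183

Exact integral: ∫_1.5^7 f(u) du ≈ -256.666667.
T_5 = -258.885.
Error ≈ -256.666667 − (-258.885) ≈ 2.2183.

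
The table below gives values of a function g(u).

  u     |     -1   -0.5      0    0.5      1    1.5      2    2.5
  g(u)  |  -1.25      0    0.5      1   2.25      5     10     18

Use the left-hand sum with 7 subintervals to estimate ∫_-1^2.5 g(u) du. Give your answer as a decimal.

Δu = 0.5.
Sum = 0.5·[(-1.25) + 0 + 0.5 + 1 + 2.25 + 5 + 10] = 8.75.

8.75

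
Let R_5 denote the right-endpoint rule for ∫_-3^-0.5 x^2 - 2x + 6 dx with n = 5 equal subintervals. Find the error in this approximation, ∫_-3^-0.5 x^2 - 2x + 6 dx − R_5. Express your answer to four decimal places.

3.3333

Exact integral: ∫_-3^-0.5 f(x) dx ≈ 32.708333.
R_5 = 29.375.
Error ≈ 32.708333 − 29.375 ≈ 3.3333.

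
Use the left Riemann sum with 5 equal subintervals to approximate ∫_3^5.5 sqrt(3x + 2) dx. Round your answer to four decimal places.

9.3270

Δx = (5.5 − 3)/5 = 0.5.
Left endpoints: 3, 3.5, 4, 4.5, 5.
f(3) ≈ 3.3166, f(3.5) ≈ 3.5355, f(4) ≈ 3.7417, f(4.5) ≈ 3.9370, f(5) ≈ 4.1231.
Sum = Δx · [f(3) + f(3.5) + f(4) + f(4.5) + f(5)].
Sum ≈ 9.3270.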